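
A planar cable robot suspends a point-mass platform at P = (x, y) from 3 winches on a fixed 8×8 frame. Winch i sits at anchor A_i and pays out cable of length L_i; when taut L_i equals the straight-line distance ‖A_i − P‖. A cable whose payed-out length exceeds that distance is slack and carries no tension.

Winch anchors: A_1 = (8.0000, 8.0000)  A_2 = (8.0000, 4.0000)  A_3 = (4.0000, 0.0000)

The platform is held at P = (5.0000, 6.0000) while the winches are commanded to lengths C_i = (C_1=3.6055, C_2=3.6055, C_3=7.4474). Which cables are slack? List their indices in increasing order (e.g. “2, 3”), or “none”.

i=1: geometric 3.6056 vs commanded 3.6055 ⇒ taut
i=2: geometric 3.6056 vs commanded 3.6055 ⇒ taut
i=3: geometric 6.0828 vs commanded 7.4474 ⇒ slack

3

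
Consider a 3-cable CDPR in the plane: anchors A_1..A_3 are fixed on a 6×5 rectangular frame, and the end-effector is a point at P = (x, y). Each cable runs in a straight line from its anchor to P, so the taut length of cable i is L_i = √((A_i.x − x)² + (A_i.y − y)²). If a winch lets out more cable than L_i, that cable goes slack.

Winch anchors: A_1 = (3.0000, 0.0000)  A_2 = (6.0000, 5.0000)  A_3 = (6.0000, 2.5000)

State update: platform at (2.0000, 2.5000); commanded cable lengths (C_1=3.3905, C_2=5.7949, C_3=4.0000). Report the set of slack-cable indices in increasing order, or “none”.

cable 1: √((1.0000)²+(-2.5000)²)=2.6926, C_1=3.3905: slack
cable 2: √((4.0000)²+(2.5000)²)=4.7170, C_2=5.7949: slack
cable 3: √((4.0000)²+(0.0000)²)=4.0000, C_3=4.0000: taut

1, 2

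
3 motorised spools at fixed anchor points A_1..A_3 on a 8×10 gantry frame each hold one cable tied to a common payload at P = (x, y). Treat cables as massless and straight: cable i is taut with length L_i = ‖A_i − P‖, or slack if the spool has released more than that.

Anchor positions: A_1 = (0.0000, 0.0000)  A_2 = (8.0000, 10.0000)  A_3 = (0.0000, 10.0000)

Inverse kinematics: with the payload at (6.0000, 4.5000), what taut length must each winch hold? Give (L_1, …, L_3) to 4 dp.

L_1: Δ = A_1−P = (-6.0000, -4.5000) → ‖Δ‖ = √56.2500 = 7.5000
L_2: Δ = A_2−P = (2.0000, 5.5000) → ‖Δ‖ = √34.2500 = 5.8523
L_3: Δ = A_3−P = (-6.0000, 5.5000) → ‖Δ‖ = √66.2500 = 8.1394

(7.5000, 5.8523, 8.1394)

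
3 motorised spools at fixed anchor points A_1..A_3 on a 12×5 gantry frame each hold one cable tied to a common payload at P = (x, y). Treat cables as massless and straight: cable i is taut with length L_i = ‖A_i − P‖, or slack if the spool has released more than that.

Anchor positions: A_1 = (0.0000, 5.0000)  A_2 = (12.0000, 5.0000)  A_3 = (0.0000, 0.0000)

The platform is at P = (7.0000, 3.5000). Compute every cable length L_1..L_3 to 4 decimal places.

(7.1589, 5.2202, 7.8262)

L_1 = √((0.0000−7.0000)² + (5.0000−3.5000)²) = 7.1589
L_2 = √((12.0000−7.0000)² + (5.0000−3.5000)²) = 5.2202
L_3 = √((0.0000−7.0000)² + (0.0000−3.5000)²) = 7.8262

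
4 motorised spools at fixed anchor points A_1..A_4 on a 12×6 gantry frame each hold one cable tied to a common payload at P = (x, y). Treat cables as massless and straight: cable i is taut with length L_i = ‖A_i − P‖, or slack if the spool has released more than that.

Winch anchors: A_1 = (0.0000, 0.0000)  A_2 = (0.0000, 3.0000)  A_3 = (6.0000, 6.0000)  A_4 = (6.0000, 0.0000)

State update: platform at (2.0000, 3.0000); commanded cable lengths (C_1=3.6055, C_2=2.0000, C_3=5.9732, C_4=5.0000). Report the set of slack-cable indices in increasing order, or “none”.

cable 1: √((-2.0000)²+(-3.0000)²)=3.6056, C_1=3.6055: taut
cable 2: √((-2.0000)²+(0.0000)²)=2.0000, C_2=2.0000: taut
cable 3: √((4.0000)²+(3.0000)²)=5.0000, C_3=5.9732: slack
cable 4: √((4.0000)²+(-3.0000)²)=5.0000, C_4=5.0000: taut

3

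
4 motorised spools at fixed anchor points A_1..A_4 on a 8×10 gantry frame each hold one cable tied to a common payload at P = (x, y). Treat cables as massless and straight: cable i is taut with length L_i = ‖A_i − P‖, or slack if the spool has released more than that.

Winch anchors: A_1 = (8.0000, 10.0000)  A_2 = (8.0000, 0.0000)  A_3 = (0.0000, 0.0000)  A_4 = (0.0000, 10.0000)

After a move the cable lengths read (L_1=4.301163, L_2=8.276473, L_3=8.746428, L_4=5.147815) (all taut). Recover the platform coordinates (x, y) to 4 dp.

(4.5000, 7.5000)

circle eqns → linear via eq_j − eq_1; set k_j = A_j·A_j − L_j²
k_1 = 64.0000+100.0000−18.5000 = 145.5000
0.0000·x + 20.0000·y = k_1−k_2 = 150.0000
16.0000·x + 20.0000·y = k_1−k_3 = 222.0000
16.0000·x + 0.0000·y = k_1−k_4 = 72.0000
solve first two rows → x=4.5000, y=7.5000
check cable 4: ‖A_4−P‖² = 26.5000 ≈ L_4² = 26.5000 ✓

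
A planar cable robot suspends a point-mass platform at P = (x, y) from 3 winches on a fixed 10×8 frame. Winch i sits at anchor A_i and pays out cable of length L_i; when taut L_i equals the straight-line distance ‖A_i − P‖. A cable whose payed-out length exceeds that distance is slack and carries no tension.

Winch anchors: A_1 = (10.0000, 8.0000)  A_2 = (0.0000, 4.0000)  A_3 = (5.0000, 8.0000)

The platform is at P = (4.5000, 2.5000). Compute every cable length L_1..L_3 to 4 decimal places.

L_1: Δ = A_1−P = (5.5000, 5.5000) → ‖Δ‖ = √60.5000 = 7.7782
L_2: Δ = A_2−P = (-4.5000, 1.5000) → ‖Δ‖ = √22.5000 = 4.7434
L_3: Δ = A_3−P = (0.5000, 5.5000) → ‖Δ‖ = √30.5000 = 5.5227

(7.7782, 4.7434, 5.5227)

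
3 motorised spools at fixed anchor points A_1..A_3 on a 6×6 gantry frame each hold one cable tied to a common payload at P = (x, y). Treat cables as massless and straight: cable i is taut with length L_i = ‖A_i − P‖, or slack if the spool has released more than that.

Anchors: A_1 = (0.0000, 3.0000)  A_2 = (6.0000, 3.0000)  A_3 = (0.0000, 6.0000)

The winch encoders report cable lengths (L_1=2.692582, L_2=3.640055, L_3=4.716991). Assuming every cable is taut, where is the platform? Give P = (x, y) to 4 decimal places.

(2.5000, 2.0000)

each cable: (A_i−P)·(A_i−P) = L_i²; let k_i = ‖A_i‖²−L_i²
k_1 = 0.0000+9.0000−7.2500 = 1.7500
row 1: -12.0000x + 0.0000y = -30.0000  (k_2=31.7500)
row 2: 0.0000x − 6.0000y = -12.0000  (k_3=13.7500)
Cramer on rows 1–2 → x = 2.5000, y = 2.0000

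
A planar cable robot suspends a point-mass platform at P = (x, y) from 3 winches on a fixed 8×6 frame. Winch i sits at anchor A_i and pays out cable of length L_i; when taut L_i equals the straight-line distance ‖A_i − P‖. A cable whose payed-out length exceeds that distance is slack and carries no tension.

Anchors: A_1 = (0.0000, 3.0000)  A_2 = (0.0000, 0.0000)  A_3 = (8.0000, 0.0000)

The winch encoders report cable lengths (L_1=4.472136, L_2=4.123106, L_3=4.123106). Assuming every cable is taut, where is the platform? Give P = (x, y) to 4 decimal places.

(4.0000, 1.0000)

expand ‖A_i−P‖²=L_i² and subtract eq 1 (q_i ≔ ‖A_i‖²−L_i²)
q_1 = 0.0000+9.0000−20.0000 = -11.0000
eq1−eq2 → [0.0000  6.0000]·P = 6.0000
eq1−eq3 → [-16.0000  6.0000]·P = -58.0000
2×2 solve → P = (4.0000, 1.0000)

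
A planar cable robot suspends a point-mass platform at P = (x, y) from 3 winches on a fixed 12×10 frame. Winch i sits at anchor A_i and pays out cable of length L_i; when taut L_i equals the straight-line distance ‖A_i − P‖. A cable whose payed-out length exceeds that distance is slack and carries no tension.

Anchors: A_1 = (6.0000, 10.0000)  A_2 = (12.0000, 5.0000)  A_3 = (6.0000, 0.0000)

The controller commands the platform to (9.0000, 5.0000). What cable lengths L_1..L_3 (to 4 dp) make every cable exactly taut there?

(5.8310, 3.0000, 5.8310)

L_1 = √((6.0000−9.0000)² + (10.0000−5.0000)²) = 5.8310
L_2 = √((12.0000−9.0000)² + (5.0000−5.0000)²) = 3.0000
L_3 = √((6.0000−9.0000)² + (0.0000−5.0000)²) = 5.8310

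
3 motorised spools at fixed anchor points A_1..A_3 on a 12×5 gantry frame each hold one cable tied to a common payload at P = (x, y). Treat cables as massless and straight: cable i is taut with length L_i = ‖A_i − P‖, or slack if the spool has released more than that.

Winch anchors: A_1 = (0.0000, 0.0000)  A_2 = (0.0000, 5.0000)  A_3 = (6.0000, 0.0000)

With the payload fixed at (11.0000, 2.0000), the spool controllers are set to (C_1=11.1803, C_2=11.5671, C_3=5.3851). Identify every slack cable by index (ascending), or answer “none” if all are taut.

i=1: geometric 11.1803 vs commanded 11.1803 ⇒ taut
i=2: geometric 11.4018 vs commanded 11.5671 ⇒ slack
i=3: geometric 5.3852 vs commanded 5.3851 ⇒ taut

2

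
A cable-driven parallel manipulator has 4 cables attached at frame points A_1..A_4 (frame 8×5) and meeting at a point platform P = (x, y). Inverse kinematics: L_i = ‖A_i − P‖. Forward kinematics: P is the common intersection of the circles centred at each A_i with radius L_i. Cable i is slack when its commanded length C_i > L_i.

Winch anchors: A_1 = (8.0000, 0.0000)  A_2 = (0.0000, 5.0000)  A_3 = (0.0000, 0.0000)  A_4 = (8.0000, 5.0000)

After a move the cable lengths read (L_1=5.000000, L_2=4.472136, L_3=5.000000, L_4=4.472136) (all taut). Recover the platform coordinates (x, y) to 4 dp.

(4.0000, 3.0000)

expand ‖A_i−P‖²=L_i² and subtract eq 1 (q_i ≔ ‖A_i‖²−L_i²)
q_1 = 64.0000+0.0000−25.0000 = 39.0000
eq1−eq2 → [16.0000  -10.0000]·P = 34.0000
eq1−eq3 → [16.0000  0.0000]·P = 64.0000
eq1−eq4 → [0.0000  -10.0000]·P = -30.0000
2×2 solve → P = (4.0000, 3.0000)
check cable 4: ‖A_4−P‖² = 20.0000 ≈ L_4² = 20.0000 ✓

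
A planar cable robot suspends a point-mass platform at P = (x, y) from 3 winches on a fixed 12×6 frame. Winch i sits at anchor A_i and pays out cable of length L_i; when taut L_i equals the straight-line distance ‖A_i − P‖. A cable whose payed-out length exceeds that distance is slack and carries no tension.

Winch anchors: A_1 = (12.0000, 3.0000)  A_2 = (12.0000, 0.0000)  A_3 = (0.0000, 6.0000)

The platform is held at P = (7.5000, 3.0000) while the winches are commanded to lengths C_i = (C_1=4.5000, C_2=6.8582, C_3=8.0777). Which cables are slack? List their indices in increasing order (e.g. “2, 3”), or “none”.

i=1: geometric 4.5000 vs commanded 4.5000 ⇒ taut
i=2: geometric 5.4083 vs commanded 6.8582 ⇒ slack
i=3: geometric 8.0777 vs commanded 8.0777 ⇒ taut

2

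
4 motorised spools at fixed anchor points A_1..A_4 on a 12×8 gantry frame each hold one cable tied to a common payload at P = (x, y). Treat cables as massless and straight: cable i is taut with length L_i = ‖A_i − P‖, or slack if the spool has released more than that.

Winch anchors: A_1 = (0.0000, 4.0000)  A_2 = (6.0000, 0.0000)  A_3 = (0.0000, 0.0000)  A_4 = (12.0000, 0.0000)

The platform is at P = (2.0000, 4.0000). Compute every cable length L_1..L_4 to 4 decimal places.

L_1 = √((0.0000−2.0000)² + (4.0000−4.0000)²) = 2.0000
L_2 = √((6.0000−2.0000)² + (0.0000−4.0000)²) = 5.6569
L_3 = √((0.0000−2.0000)² + (0.0000−4.0000)²) = 4.4721
L_4 = √((12.0000−2.0000)² + (0.0000−4.0000)²) = 10.7703

(2.0000, 5.6569, 4.4721, 10.7703)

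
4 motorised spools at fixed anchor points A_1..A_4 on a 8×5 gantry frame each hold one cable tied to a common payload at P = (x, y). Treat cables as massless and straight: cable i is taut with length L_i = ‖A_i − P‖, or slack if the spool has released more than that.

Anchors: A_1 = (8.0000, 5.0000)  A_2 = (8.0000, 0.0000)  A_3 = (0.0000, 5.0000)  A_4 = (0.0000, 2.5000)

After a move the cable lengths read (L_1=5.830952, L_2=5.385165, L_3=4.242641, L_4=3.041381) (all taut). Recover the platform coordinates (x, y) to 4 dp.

(3.0000, 2.0000)

each cable: (A_i−P)·(A_i−P) = L_i²; let k_i = ‖A_i‖²−L_i²
k_1 = 64.0000+25.0000−34.0000 = 55.0000
row 1: 0.0000x + 10.0000y = 20.0000  (k_2=35.0000)
row 2: 16.0000x + 0.0000y = 48.0000  (k_3=7.0000)
row 3: 16.0000x + 5.0000y = 58.0000  (k_4=-3.0000)
Cramer on rows 1–2 → x = 3.0000, y = 2.0000
check cable 4: ‖A_4−P‖² = 9.2500 ≈ L_4² = 9.2500 ✓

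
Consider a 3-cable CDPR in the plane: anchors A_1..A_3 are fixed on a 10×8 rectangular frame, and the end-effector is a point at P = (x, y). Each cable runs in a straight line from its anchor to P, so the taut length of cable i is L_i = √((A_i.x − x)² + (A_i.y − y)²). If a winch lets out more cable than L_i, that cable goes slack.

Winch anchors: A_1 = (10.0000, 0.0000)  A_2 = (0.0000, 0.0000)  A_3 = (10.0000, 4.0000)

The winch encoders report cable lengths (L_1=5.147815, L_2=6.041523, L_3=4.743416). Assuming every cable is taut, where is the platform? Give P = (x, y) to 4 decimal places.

circle eqns → linear via eq_j − eq_1; set k_j = A_j·A_j − L_j²
k_1 = 100.0000+0.0000−26.5000 = 73.5000
20.0000·x + 0.0000·y = k_1−k_2 = 110.0000
0.0000·x − 8.0000·y = k_1−k_3 = -20.0000
solve first two rows → x=5.5000, y=2.5000

(5.5000, 2.5000)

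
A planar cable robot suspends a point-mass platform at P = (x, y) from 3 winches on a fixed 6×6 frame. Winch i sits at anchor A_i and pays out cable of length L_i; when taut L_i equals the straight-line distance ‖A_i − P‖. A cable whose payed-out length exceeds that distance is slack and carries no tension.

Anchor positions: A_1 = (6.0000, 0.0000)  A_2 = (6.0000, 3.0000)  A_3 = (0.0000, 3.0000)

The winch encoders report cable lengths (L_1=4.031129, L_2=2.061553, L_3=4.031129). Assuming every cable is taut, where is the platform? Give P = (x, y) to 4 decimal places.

(4.0000, 3.5000)

expand ‖A_i−P‖²=L_i² and subtract eq 1 (k_i ≔ ‖A_i‖²−L_i²)
k_1 = 36.0000+0.0000−16.2500 = 19.7500
eq1−eq2 → [0.0000  -6.0000]·P = -21.0000
eq1−eq3 → [12.0000  -6.0000]·P = 27.0000
2×2 solve → P = (4.0000, 3.5000)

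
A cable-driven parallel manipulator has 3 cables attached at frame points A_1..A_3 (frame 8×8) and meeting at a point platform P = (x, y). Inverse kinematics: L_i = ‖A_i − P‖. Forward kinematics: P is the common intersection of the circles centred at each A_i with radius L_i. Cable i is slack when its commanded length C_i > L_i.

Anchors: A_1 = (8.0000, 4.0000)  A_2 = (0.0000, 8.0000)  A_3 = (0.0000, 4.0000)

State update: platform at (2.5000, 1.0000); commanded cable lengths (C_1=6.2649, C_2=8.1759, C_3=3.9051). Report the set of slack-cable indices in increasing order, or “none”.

2

cable 1: √((5.5000)²+(3.0000)²)=6.2650, C_1=6.2649: taut
cable 2: √((-2.5000)²+(7.0000)²)=7.4330, C_2=8.1759: slack
cable 3: √((-2.5000)²+(3.0000)²)=3.9051, C_3=3.9051: taut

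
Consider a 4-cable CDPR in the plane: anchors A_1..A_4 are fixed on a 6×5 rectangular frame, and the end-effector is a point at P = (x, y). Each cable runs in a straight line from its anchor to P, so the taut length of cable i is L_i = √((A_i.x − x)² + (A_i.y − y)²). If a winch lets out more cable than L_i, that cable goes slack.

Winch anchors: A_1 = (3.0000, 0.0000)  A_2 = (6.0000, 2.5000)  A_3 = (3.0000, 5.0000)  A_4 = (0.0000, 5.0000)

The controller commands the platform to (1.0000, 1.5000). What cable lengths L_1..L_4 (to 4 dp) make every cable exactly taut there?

(2.5000, 5.0990, 4.0311, 3.6401)

cable 1: Δx=2.0000, Δy=-1.5000; L_1 = √(Δx²+Δy²) = 2.5000
cable 2: Δx=5.0000, Δy=1.0000; L_2 = √(Δx²+Δy²) = 5.0990
cable 3: Δx=2.0000, Δy=3.5000; L_3 = √(Δx²+Δy²) = 4.0311
cable 4: Δx=-1.0000, Δy=3.5000; L_4 = √(Δx²+Δy²) = 3.6401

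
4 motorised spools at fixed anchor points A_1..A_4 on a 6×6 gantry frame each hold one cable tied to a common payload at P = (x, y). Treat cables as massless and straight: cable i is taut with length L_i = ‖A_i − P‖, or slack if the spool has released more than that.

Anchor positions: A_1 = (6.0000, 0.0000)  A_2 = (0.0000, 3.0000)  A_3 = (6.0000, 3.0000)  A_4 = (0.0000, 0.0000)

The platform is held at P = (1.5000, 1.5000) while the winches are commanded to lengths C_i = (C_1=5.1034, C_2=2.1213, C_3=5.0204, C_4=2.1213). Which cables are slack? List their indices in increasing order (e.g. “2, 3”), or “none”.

1, 3

i=1: geometric 4.7434 vs commanded 5.1034 ⇒ slack
i=2: geometric 2.1213 vs commanded 2.1213 ⇒ taut
i=3: geometric 4.7434 vs commanded 5.0204 ⇒ slack
i=4: geometric 2.1213 vs commanded 2.1213 ⇒ taut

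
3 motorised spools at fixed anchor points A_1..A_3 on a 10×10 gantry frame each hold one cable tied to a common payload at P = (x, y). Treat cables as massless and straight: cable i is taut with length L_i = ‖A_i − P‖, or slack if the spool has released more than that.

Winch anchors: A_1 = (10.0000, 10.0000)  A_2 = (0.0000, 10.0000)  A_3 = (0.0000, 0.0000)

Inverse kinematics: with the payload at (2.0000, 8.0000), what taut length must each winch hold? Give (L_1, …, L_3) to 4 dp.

cable 1: Δx=8.0000, Δy=2.0000; L_1 = √(Δx²+Δy²) = 8.2462
cable 2: Δx=-2.0000, Δy=2.0000; L_2 = √(Δx²+Δy²) = 2.8284
cable 3: Δx=-2.0000, Δy=-8.0000; L_3 = √(Δx²+Δy²) = 8.2462

(8.2462, 2.8284, 8.2462)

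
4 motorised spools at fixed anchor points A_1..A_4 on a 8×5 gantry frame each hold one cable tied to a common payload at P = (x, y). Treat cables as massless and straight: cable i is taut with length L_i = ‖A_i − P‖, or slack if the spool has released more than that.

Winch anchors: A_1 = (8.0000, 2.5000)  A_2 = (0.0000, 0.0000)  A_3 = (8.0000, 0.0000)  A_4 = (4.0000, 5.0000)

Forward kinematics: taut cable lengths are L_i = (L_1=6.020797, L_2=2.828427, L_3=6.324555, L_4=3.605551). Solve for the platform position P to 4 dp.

circle eqns → linear via eq_j − eq_1; set k_j = A_j·A_j − L_j²
k_1 = 64.0000+6.2500−36.2500 = 34.0000
16.0000·x + 5.0000·y = k_1−k_2 = 42.0000
0.0000·x + 5.0000·y = k_1−k_3 = 10.0000
8.0000·x − 5.0000·y = k_1−k_4 = 6.0000
solve first two rows → x=2.0000, y=2.0000
check cable 4: ‖A_4−P‖² = 13.0000 ≈ L_4² = 13.0000 ✓

(2.0000, 2.0000)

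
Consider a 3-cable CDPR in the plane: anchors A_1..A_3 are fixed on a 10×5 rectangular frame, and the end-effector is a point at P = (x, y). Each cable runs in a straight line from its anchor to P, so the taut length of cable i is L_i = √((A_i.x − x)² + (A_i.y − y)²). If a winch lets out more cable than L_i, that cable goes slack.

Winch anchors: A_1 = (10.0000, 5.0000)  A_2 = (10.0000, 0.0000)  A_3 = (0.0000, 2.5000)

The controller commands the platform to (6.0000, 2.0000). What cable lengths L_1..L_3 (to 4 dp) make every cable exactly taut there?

(5.0000, 4.4721, 6.0208)

L_1: Δ = A_1−P = (4.0000, 3.0000) → ‖Δ‖ = √25.0000 = 5.0000
L_2: Δ = A_2−P = (4.0000, -2.0000) → ‖Δ‖ = √20.0000 = 4.4721
L_3: Δ = A_3−P = (-6.0000, 0.5000) → ‖Δ‖ = √36.2500 = 6.0208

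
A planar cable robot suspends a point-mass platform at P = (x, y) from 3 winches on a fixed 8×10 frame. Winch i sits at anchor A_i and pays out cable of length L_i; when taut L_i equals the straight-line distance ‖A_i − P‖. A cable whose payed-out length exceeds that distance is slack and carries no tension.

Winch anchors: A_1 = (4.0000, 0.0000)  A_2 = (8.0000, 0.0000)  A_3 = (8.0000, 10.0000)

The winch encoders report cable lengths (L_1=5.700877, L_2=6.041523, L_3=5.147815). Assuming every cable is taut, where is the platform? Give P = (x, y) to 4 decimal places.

circle eqns → linear via eq_j − eq_1; set c_j = A_j·A_j − L_j²
c_1 = 16.0000+0.0000−32.5000 = -16.5000
-8.0000·x + 0.0000·y = c_1−c_2 = -44.0000
-8.0000·x − 20.0000·y = c_1−c_3 = -154.0000
solve first two rows → x=5.5000, y=5.5000

(5.5000, 5.5000)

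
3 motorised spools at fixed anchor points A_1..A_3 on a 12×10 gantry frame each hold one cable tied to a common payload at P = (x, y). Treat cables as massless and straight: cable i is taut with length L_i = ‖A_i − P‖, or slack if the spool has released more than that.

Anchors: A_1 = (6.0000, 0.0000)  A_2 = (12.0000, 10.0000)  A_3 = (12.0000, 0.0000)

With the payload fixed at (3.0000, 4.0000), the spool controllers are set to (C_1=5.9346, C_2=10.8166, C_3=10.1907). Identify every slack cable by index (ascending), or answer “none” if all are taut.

i=1: geometric 5.0000 vs commanded 5.9346 ⇒ slack
i=2: geometric 10.8167 vs commanded 10.8166 ⇒ taut
i=3: geometric 9.8489 vs commanded 10.1907 ⇒ slack

1, 3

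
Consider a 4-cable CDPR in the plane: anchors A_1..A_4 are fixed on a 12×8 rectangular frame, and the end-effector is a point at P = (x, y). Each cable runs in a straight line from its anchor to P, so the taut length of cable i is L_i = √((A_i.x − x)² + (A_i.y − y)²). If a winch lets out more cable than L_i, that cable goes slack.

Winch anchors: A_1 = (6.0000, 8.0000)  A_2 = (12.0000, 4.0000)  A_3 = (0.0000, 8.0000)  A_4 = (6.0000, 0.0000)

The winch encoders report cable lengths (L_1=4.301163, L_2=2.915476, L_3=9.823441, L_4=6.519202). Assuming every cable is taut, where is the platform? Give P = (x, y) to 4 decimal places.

circle eqns → linear via eq_j − eq_1; set k_j = A_j·A_j − L_j²
k_1 = 36.0000+64.0000−18.5000 = 81.5000
-12.0000·x + 8.0000·y = k_1−k_2 = -70.0000
12.0000·x + 0.0000·y = k_1−k_3 = 114.0000
0.0000·x + 16.0000·y = k_1−k_4 = 88.0000
solve first two rows → x=9.5000, y=5.5000
check cable 4: ‖A_4−P‖² = 42.5000 ≈ L_4² = 42.5000 ✓

(9.5000, 5.5000)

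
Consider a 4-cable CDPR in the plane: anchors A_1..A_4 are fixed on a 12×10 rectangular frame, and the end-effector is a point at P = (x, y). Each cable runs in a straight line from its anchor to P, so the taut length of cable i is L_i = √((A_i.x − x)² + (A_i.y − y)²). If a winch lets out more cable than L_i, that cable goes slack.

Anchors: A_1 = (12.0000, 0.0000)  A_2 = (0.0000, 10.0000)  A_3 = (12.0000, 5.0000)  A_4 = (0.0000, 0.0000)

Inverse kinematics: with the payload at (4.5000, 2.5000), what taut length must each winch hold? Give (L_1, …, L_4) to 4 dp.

L_1: Δ = A_1−P = (7.5000, -2.5000) → ‖Δ‖ = √62.5000 = 7.9057
L_2: Δ = A_2−P = (-4.5000, 7.5000) → ‖Δ‖ = √76.5000 = 8.7464
L_3: Δ = A_3−P = (7.5000, 2.5000) → ‖Δ‖ = √62.5000 = 7.9057
L_4: Δ = A_4−P = (-4.5000, -2.5000) → ‖Δ‖ = √26.5000 = 5.1478

(7.9057, 8.7464, 7.9057, 5.1478)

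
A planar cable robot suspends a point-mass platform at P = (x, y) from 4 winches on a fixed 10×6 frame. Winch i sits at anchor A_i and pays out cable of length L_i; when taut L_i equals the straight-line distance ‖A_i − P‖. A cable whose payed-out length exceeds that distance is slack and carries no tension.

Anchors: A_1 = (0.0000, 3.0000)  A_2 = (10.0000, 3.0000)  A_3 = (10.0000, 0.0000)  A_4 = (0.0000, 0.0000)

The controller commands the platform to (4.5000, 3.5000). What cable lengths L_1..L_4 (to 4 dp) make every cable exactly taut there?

L_1 = √((0.0000−4.5000)² + (3.0000−3.5000)²) = 4.5277
L_2 = √((10.0000−4.5000)² + (3.0000−3.5000)²) = 5.5227
L_3 = √((10.0000−4.5000)² + (0.0000−3.5000)²) = 6.5192
L_4 = √((0.0000−4.5000)² + (0.0000−3.5000)²) = 5.7009

(4.5277, 5.5227, 6.5192, 5.7009)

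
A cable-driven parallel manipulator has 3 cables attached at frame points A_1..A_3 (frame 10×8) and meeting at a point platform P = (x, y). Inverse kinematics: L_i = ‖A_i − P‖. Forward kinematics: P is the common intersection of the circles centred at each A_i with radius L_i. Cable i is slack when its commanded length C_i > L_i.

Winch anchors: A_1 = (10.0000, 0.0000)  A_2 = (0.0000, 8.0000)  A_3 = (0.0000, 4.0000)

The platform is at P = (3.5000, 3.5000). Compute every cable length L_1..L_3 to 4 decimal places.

(7.3824, 5.7009, 3.5355)

L_1 = √((10.0000−3.5000)² + (0.0000−3.5000)²) = 7.3824
L_2 = √((0.0000−3.5000)² + (8.0000−3.5000)²) = 5.7009
L_3 = √((0.0000−3.5000)² + (4.0000−3.5000)²) = 3.5355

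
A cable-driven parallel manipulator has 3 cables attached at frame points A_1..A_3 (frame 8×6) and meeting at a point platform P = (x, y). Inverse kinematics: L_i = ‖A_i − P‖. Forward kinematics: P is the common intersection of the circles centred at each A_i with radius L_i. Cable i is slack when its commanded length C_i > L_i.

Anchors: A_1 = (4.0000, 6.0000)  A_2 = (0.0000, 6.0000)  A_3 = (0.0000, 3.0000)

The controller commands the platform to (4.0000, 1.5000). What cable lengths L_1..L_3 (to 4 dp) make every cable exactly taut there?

(4.5000, 6.0208, 4.2720)

L_1: Δ = A_1−P = (0.0000, 4.5000) → ‖Δ‖ = √20.2500 = 4.5000
L_2: Δ = A_2−P = (-4.0000, 4.5000) → ‖Δ‖ = √36.2500 = 6.0208
L_3: Δ = A_3−P = (-4.0000, 1.5000) → ‖Δ‖ = √18.2500 = 4.2720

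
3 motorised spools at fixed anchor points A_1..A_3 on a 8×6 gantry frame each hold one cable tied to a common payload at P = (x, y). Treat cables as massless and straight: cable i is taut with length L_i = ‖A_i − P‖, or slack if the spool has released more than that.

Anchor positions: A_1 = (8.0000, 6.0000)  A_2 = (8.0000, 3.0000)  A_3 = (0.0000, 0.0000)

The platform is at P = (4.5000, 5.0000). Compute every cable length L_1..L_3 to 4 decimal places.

L_1 = √((8.0000−4.5000)² + (6.0000−5.0000)²) = 3.6401
L_2 = √((8.0000−4.5000)² + (3.0000−5.0000)²) = 4.0311
L_3 = √((0.0000−4.5000)² + (0.0000−5.0000)²) = 6.7268

(3.6401, 4.0311, 6.7268)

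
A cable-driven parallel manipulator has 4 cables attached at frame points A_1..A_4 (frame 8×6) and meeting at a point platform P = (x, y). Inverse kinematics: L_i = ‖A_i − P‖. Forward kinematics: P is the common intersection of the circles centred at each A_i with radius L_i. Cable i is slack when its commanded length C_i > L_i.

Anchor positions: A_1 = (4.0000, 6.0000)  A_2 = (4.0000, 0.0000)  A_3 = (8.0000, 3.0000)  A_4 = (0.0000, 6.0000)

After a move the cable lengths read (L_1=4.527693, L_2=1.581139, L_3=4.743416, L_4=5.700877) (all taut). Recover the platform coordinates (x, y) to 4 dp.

(3.5000, 1.5000)

circle eqns → linear via eq_j − eq_1; set k_j = A_j·A_j − L_j²
k_1 = 16.0000+36.0000−20.5000 = 31.5000
0.0000·x + 12.0000·y = k_1−k_2 = 18.0000
-8.0000·x + 6.0000·y = k_1−k_3 = -19.0000
8.0000·x + 0.0000·y = k_1−k_4 = 28.0000
solve first two rows → x=3.5000, y=1.5000
check cable 4: ‖A_4−P‖² = 32.5000 ≈ L_4² = 32.5000 ✓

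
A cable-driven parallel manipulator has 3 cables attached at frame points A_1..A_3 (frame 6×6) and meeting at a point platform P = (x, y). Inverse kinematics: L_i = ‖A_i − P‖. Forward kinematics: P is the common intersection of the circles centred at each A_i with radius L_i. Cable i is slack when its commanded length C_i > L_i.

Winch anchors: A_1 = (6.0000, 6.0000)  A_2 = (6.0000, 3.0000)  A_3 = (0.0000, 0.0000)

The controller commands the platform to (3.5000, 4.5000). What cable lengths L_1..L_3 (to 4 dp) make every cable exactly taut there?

(2.9155, 2.9155, 5.7009)

L_1: Δ = A_1−P = (2.5000, 1.5000) → ‖Δ‖ = √8.5000 = 2.9155
L_2: Δ = A_2−P = (2.5000, -1.5000) → ‖Δ‖ = √8.5000 = 2.9155
L_3: Δ = A_3−P = (-3.5000, -4.5000) → ‖Δ‖ = √32.5000 = 5.7009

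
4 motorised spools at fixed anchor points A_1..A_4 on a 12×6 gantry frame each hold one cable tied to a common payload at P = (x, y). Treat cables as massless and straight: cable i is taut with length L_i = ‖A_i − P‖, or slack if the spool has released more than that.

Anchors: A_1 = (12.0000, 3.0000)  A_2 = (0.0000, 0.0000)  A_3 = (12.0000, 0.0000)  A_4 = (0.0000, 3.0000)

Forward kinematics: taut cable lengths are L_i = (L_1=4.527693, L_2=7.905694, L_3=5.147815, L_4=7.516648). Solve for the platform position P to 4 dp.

each cable: (A_i−P)·(A_i−P) = L_i²; let k_i = ‖A_i‖²−L_i²
k_1 = 144.0000+9.0000−20.5000 = 132.5000
row 1: 24.0000x + 6.0000y = 195.0000  (k_2=-62.5000)
row 2: 0.0000x + 6.0000y = 15.0000  (k_3=117.5000)
row 3: 24.0000x + 0.0000y = 180.0000  (k_4=-47.5000)
Cramer on rows 1–2 → x = 7.5000, y = 2.5000
check cable 4: ‖A_4−P‖² = 56.5000 ≈ L_4² = 56.5000 ✓

(7.5000, 2.5000)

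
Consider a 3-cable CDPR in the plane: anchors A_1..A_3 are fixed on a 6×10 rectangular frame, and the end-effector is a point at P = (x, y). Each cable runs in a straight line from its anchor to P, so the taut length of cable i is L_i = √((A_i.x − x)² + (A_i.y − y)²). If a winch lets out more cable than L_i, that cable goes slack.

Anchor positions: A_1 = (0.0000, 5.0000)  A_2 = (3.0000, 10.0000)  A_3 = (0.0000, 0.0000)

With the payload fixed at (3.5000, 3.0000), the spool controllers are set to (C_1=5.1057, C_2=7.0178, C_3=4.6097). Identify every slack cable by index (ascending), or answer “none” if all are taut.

1

cable 1: L_1 = ‖A_1−P‖ = 4.0311;  C_1 = 5.1057 → slack
cable 2: L_2 = ‖A_2−P‖ = 7.0178;  C_2 = 7.0178 → taut
cable 3: L_3 = ‖A_3−P‖ = 4.6098;  C_3 = 4.6097 → taut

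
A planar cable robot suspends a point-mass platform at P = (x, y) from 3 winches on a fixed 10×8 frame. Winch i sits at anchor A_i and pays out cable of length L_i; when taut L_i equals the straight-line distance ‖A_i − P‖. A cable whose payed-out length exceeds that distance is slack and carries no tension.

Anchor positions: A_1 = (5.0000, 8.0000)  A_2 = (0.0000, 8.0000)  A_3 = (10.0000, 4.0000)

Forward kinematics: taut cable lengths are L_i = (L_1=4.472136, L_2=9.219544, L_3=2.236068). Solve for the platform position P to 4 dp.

(9.0000, 6.0000)

circle eqns → linear via eq_j − eq_1; set c_j = A_j·A_j − L_j²
c_1 = 25.0000+64.0000−20.0000 = 69.0000
10.0000·x + 0.0000·y = c_1−c_2 = 90.0000
-10.0000·x + 8.0000·y = c_1−c_3 = -42.0000
solve first two rows → x=9.0000, y=6.0000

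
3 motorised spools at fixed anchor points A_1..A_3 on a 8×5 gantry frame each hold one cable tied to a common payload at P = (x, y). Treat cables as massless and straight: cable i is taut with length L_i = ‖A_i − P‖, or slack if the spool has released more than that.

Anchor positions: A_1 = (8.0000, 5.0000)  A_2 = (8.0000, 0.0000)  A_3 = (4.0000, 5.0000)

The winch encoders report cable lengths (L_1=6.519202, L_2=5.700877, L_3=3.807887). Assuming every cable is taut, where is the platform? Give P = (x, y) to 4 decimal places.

(2.5000, 1.5000)

circle eqns → linear via eq_j − eq_1; set c_j = A_j·A_j − L_j²
c_1 = 64.0000+25.0000−42.5000 = 46.5000
0.0000·x + 10.0000·y = c_1−c_2 = 15.0000
8.0000·x + 0.0000·y = c_1−c_3 = 20.0000
solve first two rows → x=2.5000, y=1.5000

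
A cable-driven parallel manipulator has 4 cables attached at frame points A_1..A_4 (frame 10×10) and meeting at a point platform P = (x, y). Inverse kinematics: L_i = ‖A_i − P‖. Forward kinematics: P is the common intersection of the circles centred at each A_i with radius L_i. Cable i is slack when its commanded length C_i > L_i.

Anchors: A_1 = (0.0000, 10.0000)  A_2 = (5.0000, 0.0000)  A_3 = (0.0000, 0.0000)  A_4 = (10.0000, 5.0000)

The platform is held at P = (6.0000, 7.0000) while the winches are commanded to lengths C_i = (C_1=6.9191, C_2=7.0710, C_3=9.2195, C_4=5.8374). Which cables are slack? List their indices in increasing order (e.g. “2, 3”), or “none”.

1, 4

i=1: geometric 6.7082 vs commanded 6.9191 ⇒ slack
i=2: geometric 7.0711 vs commanded 7.0710 ⇒ taut
i=3: geometric 9.2195 vs commanded 9.2195 ⇒ taut
i=4: geometric 4.4721 vs commanded 5.8374 ⇒ slack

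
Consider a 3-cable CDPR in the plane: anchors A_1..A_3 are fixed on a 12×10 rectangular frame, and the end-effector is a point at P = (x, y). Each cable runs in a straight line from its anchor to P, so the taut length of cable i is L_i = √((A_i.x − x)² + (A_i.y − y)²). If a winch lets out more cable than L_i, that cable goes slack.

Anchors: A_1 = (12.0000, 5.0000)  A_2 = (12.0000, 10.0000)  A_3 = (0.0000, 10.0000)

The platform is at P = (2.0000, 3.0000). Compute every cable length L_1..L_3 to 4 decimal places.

(10.1980, 12.2066, 7.2801)

L_1: Δ = A_1−P = (10.0000, 2.0000) → ‖Δ‖ = √104.0000 = 10.1980
L_2: Δ = A_2−P = (10.0000, 7.0000) → ‖Δ‖ = √149.0000 = 12.2066
L_3: Δ = A_3−P = (-2.0000, 7.0000) → ‖Δ‖ = √53.0000 = 7.2801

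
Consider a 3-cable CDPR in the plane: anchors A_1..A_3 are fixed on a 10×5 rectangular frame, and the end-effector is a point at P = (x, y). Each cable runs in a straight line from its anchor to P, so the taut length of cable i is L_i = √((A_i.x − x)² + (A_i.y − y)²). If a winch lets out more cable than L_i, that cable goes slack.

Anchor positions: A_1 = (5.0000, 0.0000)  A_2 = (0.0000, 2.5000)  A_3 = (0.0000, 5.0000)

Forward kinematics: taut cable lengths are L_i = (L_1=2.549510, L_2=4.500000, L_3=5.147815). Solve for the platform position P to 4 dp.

expand ‖A_i−P‖²=L_i² and subtract eq 1 (k_i ≔ ‖A_i‖²−L_i²)
k_1 = 25.0000+0.0000−6.5000 = 18.5000
eq1−eq2 → [10.0000  -5.0000]·P = 32.5000
eq1−eq3 → [10.0000  -10.0000]·P = 20.0000
2×2 solve → P = (4.5000, 2.5000)

(4.5000, 2.5000)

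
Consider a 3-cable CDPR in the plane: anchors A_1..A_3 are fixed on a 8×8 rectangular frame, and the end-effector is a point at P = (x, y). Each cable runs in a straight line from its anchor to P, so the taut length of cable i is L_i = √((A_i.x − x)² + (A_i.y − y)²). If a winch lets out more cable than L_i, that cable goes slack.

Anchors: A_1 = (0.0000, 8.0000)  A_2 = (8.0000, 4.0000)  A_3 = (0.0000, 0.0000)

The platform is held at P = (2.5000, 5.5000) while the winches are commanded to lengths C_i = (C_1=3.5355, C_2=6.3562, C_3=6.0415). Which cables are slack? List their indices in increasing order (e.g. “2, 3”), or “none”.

cable 1: L_1 = ‖A_1−P‖ = 3.5355;  C_1 = 3.5355 → taut
cable 2: L_2 = ‖A_2−P‖ = 5.7009;  C_2 = 6.3562 → slack
cable 3: L_3 = ‖A_3−P‖ = 6.0415;  C_3 = 6.0415 → taut

2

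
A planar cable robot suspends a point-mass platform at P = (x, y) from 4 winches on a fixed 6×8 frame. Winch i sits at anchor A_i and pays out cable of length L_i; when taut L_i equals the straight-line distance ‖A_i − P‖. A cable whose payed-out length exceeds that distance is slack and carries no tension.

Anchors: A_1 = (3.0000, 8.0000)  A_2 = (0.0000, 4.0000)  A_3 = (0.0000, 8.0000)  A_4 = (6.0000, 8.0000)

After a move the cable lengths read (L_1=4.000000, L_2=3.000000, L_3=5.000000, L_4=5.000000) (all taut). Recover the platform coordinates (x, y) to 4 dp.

each cable: (A_i−P)·(A_i−P) = L_i²; let k_i = ‖A_i‖²−L_i²
k_1 = 9.0000+64.0000−16.0000 = 57.0000
row 1: 6.0000x + 8.0000y = 50.0000  (k_2=7.0000)
row 2: 6.0000x + 0.0000y = 18.0000  (k_3=39.0000)
row 3: -6.0000x + 0.0000y = -18.0000  (k_4=75.0000)
Cramer on rows 1–2 → x = 3.0000, y = 4.0000
check cable 4: ‖A_4−P‖² = 25.0000 ≈ L_4² = 25.0000 ✓

(3.0000, 4.0000)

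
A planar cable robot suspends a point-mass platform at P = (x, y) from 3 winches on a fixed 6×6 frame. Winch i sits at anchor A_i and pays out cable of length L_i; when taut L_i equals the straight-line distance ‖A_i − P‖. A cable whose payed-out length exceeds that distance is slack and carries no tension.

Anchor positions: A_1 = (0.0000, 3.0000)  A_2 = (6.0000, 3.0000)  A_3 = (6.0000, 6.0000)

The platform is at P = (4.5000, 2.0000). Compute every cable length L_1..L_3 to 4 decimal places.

(4.6098, 1.8028, 4.2720)

cable 1: Δx=-4.5000, Δy=1.0000; L_1 = √(Δx²+Δy²) = 4.6098
cable 2: Δx=1.5000, Δy=1.0000; L_2 = √(Δx²+Δy²) = 1.8028
cable 3: Δx=1.5000, Δy=4.0000; L_3 = √(Δx²+Δy²) = 4.2720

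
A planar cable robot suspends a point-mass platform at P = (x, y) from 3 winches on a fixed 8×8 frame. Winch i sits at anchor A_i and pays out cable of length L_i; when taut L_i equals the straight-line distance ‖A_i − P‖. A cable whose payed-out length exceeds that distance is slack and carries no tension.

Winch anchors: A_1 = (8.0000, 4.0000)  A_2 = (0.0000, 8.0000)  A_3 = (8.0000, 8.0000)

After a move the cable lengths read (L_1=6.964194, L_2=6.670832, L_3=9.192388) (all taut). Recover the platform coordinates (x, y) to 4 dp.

(1.5000, 1.5000)

each cable: (A_i−P)·(A_i−P) = L_i²; let k_i = ‖A_i‖²−L_i²
k_1 = 64.0000+16.0000−48.5000 = 31.5000
row 1: 16.0000x − 8.0000y = 12.0000  (k_2=19.5000)
row 2: 0.0000x − 8.0000y = -12.0000  (k_3=43.5000)
Cramer on rows 1–2 → x = 1.5000, y = 1.5000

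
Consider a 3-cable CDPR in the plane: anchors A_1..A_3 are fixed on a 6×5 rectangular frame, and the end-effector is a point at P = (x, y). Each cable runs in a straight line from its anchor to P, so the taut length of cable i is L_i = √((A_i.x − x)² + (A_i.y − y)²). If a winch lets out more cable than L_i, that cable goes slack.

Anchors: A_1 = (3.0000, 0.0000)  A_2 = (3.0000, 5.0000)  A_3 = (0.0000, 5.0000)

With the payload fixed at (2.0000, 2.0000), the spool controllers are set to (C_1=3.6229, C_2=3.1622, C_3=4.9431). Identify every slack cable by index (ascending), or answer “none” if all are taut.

cable 1: L_1 = ‖A_1−P‖ = 2.2361;  C_1 = 3.6229 → slack
cable 2: L_2 = ‖A_2−P‖ = 3.1623;  C_2 = 3.1622 → taut
cable 3: L_3 = ‖A_3−P‖ = 3.6056;  C_3 = 4.9431 → slack

1, 3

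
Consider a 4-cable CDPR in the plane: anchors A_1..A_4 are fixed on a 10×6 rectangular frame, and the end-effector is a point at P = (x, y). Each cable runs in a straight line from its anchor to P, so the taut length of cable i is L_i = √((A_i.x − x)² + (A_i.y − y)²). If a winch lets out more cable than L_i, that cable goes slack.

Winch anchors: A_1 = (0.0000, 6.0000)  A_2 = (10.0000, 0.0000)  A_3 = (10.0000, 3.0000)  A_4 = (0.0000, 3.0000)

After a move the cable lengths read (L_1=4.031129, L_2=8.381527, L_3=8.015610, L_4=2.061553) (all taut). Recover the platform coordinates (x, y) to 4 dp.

each cable: (A_i−P)·(A_i−P) = L_i²; let k_i = ‖A_i‖²−L_i²
k_1 = 0.0000+36.0000−16.2500 = 19.7500
row 1: -20.0000x + 12.0000y = -10.0000  (k_2=29.7500)
row 2: -20.0000x + 6.0000y = -25.0000  (k_3=44.7500)
row 3: 0.0000x + 6.0000y = 15.0000  (k_4=4.7500)
Cramer on rows 1–2 → x = 2.0000, y = 2.5000
check cable 4: ‖A_4−P‖² = 4.2500 ≈ L_4² = 4.2500 ✓

(2.0000, 2.5000)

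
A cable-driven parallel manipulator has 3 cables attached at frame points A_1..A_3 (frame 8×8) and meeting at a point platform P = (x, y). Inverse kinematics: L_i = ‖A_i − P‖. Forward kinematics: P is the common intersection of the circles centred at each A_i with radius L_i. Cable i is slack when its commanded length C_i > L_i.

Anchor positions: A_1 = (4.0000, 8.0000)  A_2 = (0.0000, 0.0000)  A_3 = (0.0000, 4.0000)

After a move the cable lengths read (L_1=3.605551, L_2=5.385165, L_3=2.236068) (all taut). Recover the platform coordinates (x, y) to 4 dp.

(2.0000, 5.0000)

expand ‖A_i−P‖²=L_i² and subtract eq 1 (q_i ≔ ‖A_i‖²−L_i²)
q_1 = 16.0000+64.0000−13.0000 = 67.0000
eq1−eq2 → [8.0000  16.0000]·P = 96.0000
eq1−eq3 → [8.0000  8.0000]·P = 56.0000
2×2 solve → P = (2.0000, 5.0000)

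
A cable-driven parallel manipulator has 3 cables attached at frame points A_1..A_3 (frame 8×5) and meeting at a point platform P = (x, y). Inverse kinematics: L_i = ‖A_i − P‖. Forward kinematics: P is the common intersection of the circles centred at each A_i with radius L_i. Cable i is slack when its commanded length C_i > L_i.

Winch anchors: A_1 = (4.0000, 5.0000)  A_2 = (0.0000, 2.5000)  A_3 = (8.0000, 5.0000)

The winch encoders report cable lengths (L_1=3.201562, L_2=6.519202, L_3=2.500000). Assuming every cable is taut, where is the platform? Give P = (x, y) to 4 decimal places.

each cable: (A_i−P)·(A_i−P) = L_i²; let c_i = ‖A_i‖²−L_i²
c_1 = 16.0000+25.0000−10.2500 = 30.7500
row 1: 8.0000x + 5.0000y = 67.0000  (c_2=-36.2500)
row 2: -8.0000x + 0.0000y = -52.0000  (c_3=82.7500)
Cramer on rows 1–2 → x = 6.5000, y = 3.0000

(6.5000, 3.0000)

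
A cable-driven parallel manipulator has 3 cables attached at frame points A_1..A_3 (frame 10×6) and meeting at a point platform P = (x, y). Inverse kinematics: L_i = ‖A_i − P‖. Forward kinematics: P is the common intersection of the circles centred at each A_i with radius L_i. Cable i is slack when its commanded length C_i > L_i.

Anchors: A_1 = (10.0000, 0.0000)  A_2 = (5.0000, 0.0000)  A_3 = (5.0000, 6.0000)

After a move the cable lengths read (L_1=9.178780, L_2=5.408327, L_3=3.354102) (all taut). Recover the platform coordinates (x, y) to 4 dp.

(2.0000, 4.5000)

each cable: (A_i−P)·(A_i−P) = L_i²; let q_i = ‖A_i‖²−L_i²
q_1 = 100.0000+0.0000−84.2500 = 15.7500
row 1: 10.0000x + 0.0000y = 20.0000  (q_2=-4.2500)
row 2: 10.0000x − 12.0000y = -34.0000  (q_3=49.7500)
Cramer on rows 1–2 → x = 2.0000, y = 4.5000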